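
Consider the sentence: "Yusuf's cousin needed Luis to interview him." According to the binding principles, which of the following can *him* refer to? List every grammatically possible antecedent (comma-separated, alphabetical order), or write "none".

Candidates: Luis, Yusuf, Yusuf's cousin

Yusuf, Yusuf's cousin

*him* is a pronoun; Principle B requires it to be free in its binding domain — the clause headed by 'interview'.
— Luis: subject of the clause headed by 'interview'; c-commands the pronoun within its binding domain — blocked (Principle B).
— Yusuf: possessor inside the subject DP of the matrix clause; does not c-command the pronoun — Principle B does not apply; allowed.
— Yusuf's cousin: subject of the matrix clause; c-commands the pronoun but lies outside its binding domain — allowed.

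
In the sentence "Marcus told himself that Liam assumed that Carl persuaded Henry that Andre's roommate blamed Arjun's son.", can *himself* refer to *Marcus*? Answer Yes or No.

*himself* is a reflexive; Principle A requires it to be bound within its binding domain — the matrix clause.
— Marcus: subject of the matrix clause; c-commands the reflexive within its binding domain — allowed (Principle A).

Yes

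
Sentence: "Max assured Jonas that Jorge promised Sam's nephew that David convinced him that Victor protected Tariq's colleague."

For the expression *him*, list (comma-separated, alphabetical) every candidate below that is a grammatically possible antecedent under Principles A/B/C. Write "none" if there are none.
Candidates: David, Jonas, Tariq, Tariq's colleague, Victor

*him* is a pronoun; Principle B requires it to be free in its binding domain — the clause headed by 'convinced'.
— David: subject of the clause headed by 'convinced'; c-commands the pronoun within its binding domain — blocked (Principle B).
— Jonas: object of the matrix clause; c-commands the pronoun but lies outside its binding domain — allowed.
— Tariq: possessor inside the object DP of the clause headed by 'protected'; is c-commanded by the pronoun; coreference would bind this R-expression — blocked (Principle C).
— Tariq's colleague: object of the clause headed by 'protected'; is c-commanded by the pronoun; coreference would bind this R-expression — blocked (Principle C).
— Victor: subject of the clause headed by 'protected'; is c-commanded by the pronoun; coreference would bind this R-expression — blocked (Principle C).

Jonas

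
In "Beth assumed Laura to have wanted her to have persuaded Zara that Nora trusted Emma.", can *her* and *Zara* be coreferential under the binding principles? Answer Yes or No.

No

*Zara* is an R-expression; Principle C requires it to be free (not bound by any c-commanding expression).
— her: subject of the clause headed by 'persuaded'; the pronoun c-commands the R-expression — coreference blocked (Principle C).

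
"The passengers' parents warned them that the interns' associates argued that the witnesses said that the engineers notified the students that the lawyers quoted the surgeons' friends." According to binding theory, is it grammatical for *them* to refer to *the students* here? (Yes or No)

No

*the students* is an R-expression; Principle C requires it to be free (not bound by any c-commanding expression).
— them: object of the matrix clause; the pronoun c-commands the R-expression — coreference blocked (Principle C).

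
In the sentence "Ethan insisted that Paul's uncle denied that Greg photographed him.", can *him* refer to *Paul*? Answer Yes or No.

*him* is a pronoun; Principle B requires it to be free in its binding domain — the clause headed by 'photographed'.
— Paul: possessor inside the subject DP of the clause headed by 'denied'; does not c-command the pronoun — Principle B does not apply; allowed.

Yes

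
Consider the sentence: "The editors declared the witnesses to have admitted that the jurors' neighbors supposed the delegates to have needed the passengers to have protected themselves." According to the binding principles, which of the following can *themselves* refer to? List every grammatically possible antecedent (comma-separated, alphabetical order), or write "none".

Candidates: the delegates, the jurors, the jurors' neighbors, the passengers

the passengers

*themselves* is a reflexive; Principle A requires it to be bound within its binding domain — the clause headed by 'protected'.
— the delegates: subject of the clause headed by 'needed'; c-commands the reflexive but lies outside its binding domain — cannot bind it (Principle A).
— the jurors: possessor inside the subject DP of the clause headed by 'supposed'; does not c-command the reflexive — cannot bind it (Principle A).
— the jurors' neighbors: subject of the clause headed by 'supposed'; c-commands the reflexive but lies outside its binding domain — cannot bind it (Principle A).
— the passengers: subject of the clause headed by 'protected'; c-commands the reflexive within its binding domain — allowed (Principle A).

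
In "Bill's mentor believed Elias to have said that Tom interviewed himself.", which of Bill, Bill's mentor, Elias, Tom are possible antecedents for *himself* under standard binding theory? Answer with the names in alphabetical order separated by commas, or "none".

Tom

*himself* is a reflexive; Principle A requires it to be bound within its binding domain — the clause headed by 'interviewed'.
— Bill: possessor inside the subject DP of the matrix clause; does not c-command the reflexive — cannot bind it (Principle A).
— Bill's mentor: subject of the matrix clause; c-commands the reflexive but lies outside its binding domain — cannot bind it (Principle A).
— Elias: subject of the clause headed by 'said'; c-commands the reflexive but lies outside its binding domain — cannot bind it (Principle A).
— Tom: subject of the clause headed by 'interviewed'; c-commands the reflexive within its binding domain — allowed (Principle A).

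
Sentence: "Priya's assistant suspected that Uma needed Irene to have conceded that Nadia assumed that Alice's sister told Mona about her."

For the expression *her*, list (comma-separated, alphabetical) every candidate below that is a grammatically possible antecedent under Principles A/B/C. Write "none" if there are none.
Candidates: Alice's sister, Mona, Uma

Uma

*her* is a pronoun; Principle B requires it to be free in its binding domain — the clause headed by 'told'.
— Alice's sister: subject of the clause headed by 'told'; c-commands the pronoun within its binding domain — blocked (Principle B).
— Mona: object of the clause headed by 'told'; c-commands the pronoun within its binding domain — blocked (Principle B).
— Uma: subject of the clause headed by 'needed'; c-commands the pronoun but lies outside its binding domain — allowed.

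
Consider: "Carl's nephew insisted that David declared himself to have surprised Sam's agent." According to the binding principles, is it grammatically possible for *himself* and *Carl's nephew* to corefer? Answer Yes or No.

No

*himself* is a reflexive; Principle A requires it to be bound within its binding domain — the clause headed by 'declared'.
— Carl's nephew: subject of the matrix clause; c-commands the reflexive but lies outside its binding domain — cannot bind it (Principle A).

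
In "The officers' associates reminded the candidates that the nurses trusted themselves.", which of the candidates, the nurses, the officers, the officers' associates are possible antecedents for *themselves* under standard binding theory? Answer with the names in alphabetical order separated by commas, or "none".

the nurses

*themselves* is a reflexive; Principle A requires it to be bound within its binding domain — the clause headed by 'trusted'.
— the candidates: object of the matrix clause; c-commands the reflexive but lies outside its binding domain — cannot bind it (Principle A).
— the nurses: subject of the clause headed by 'trusted'; c-commands the reflexive within its binding domain — allowed (Principle A).
— the officers: possessor inside the subject DP of the matrix clause; does not c-command the reflexive — cannot bind it (Principle A).
— the officers' associates: subject of the matrix clause; c-commands the reflexive but lies outside its binding domain — cannot bind it (Principle A).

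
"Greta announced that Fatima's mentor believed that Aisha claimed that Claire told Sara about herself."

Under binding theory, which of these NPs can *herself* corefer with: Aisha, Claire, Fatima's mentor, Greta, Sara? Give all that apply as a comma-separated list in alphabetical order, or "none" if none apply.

*herself* is a reflexive; Principle A requires it to be bound within its binding domain — the clause headed by 'told'.
— Aisha: subject of the clause headed by 'claimed'; c-commands the reflexive but lies outside its binding domain — cannot bind it (Principle A).
— Claire: subject of the clause headed by 'told'; c-commands the reflexive within its binding domain — allowed (Principle A).
— Fatima's mentor: subject of the clause headed by 'believed'; c-commands the reflexive but lies outside its binding domain — cannot bind it (Principle A).
— Greta: subject of the matrix clause; c-commands the reflexive but lies outside its binding domain — cannot bind it (Principle A).
— Sara: object of the clause headed by 'told'; c-commands the reflexive within its binding domain — allowed (Principle A).

Claire, Sara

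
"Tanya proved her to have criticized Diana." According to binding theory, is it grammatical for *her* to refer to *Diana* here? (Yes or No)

*Diana* is an R-expression; Principle C requires it to be free (not bound by any c-commanding expression).
— her: subject of the clause headed by 'criticized'; the pronoun c-commands the R-expression — coreference blocked (Principle C).

No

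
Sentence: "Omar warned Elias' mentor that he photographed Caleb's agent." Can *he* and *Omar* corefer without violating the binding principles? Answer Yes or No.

Yes

*Omar* is an R-expression; Principle C requires it to be free (not bound by any c-commanding expression).
— he: subject of the clause headed by 'photographed'; the pronoun does not c-command the R-expression — coreference allowed.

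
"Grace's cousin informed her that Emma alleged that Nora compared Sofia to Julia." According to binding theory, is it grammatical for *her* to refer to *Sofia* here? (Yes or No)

No

*Sofia* is an R-expression; Principle C requires it to be free (not bound by any c-commanding expression).
— her: object of the matrix clause; the pronoun c-commands the R-expression — coreference blocked (Principle C).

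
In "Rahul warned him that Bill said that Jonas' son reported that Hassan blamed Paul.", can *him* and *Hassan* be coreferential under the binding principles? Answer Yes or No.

*Hassan* is an R-expression; Principle C requires it to be free (not bound by any c-commanding expression).
— him: object of the matrix clause; the pronoun c-commands the R-expression — coreference blocked (Principle C).

No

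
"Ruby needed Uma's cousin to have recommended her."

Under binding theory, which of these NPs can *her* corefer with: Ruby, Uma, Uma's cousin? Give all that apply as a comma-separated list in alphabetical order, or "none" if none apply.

Ruby, Uma

*her* is a pronoun; Principle B requires it to be free in its binding domain — the clause headed by 'recommended'.
— Ruby: subject of the matrix clause; c-commands the pronoun but lies outside its binding domain — allowed.
— Uma: possessor inside the subject DP of the clause headed by 'recommended'; does not c-command the pronoun — Principle B does not apply; allowed.
— Uma's cousin: subject of the clause headed by 'recommended'; c-commands the pronoun within its binding domain — blocked (Principle B).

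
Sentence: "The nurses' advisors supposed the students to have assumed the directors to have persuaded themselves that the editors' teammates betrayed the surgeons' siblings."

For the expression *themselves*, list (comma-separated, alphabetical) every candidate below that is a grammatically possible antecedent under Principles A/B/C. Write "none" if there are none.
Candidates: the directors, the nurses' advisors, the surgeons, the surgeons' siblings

the directors

*themselves* is a reflexive; Principle A requires it to be bound within its binding domain — the clause headed by 'persuaded'.
— the directors: subject of the clause headed by 'persuaded'; c-commands the reflexive within its binding domain — allowed (Principle A).
— the nurses' advisors: subject of the matrix clause; c-commands the reflexive but lies outside its binding domain — cannot bind it (Principle A).
— the surgeons: possessor inside the object DP of the clause headed by 'betrayed'; does not c-command the reflexive — cannot bind it (Principle A).
— the surgeons' siblings: object of the clause headed by 'betrayed'; does not c-command the reflexive — cannot bind it (Principle A).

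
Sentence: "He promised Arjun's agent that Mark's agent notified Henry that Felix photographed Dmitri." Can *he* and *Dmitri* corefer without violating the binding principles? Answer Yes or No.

*Dmitri* is an R-expression; Principle C requires it to be free (not bound by any c-commanding expression).
— he: subject of the matrix clause; the pronoun c-commands the R-expression — coreference blocked (Principle C).

No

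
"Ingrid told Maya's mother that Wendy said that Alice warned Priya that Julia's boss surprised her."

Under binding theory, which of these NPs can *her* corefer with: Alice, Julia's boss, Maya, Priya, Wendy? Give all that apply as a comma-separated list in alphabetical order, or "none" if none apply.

*her* is a pronoun; Principle B requires it to be free in its binding domain — the clause headed by 'surprised'.
— Alice: subject of the clause headed by 'warned'; c-commands the pronoun but lies outside its binding domain — allowed.
— Julia's boss: subject of the clause headed by 'surprised'; c-commands the pronoun within its binding domain — blocked (Principle B).
— Maya: possessor inside the object DP of the matrix clause; does not c-command the pronoun — Principle B does not apply; allowed.
— Priya: object of the clause headed by 'warned'; c-commands the pronoun but lies outside its binding domain — allowed.
— Wendy: subject of the clause headed by 'said'; c-commands the pronoun but lies outside its binding domain — allowed.

Alice, Maya, Priya, Wendy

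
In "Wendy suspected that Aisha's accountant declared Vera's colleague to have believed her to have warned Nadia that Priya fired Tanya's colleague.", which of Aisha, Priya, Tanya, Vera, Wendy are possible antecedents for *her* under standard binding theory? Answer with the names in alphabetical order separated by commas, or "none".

*her* is a pronoun; Principle B requires it to be free in its binding domain — the clause headed by 'believed'.
— Aisha: possessor inside the subject DP of the clause headed by 'declared'; does not c-command the pronoun — Principle B does not apply; allowed.
— Priya: subject of the clause headed by 'fired'; is c-commanded by the pronoun; coreference would bind this R-expression — blocked (Principle C).
— Tanya: possessor inside the object DP of the clause headed by 'fired'; is c-commanded by the pronoun; coreference would bind this R-expression — blocked (Principle C).
— Vera: possessor inside the subject DP of the clause headed by 'believed'; does not c-command the pronoun — Principle B does not apply; allowed.
— Wendy: subject of the matrix clause; c-commands the pronoun but lies outside its binding domain — allowed.

Aisha, Vera, Wendy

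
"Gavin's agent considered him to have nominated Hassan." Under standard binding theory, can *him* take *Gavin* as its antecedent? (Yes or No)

Yes

*him* is a pronoun; Principle B requires it to be free in its binding domain — the matrix clause.
— Gavin: possessor inside the subject DP of the matrix clause; does not c-command the pronoun — Principle B does not apply; allowed.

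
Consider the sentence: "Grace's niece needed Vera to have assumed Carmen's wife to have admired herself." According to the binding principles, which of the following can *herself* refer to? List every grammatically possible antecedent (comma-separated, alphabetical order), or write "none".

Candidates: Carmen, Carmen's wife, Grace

*herself* is a reflexive; Principle A requires it to be bound within its binding domain — the clause headed by 'admired'.
— Carmen: possessor inside the subject DP of the clause headed by 'admired'; does not c-command the reflexive — cannot bind it (Principle A).
— Carmen's wife: subject of the clause headed by 'admired'; c-commands the reflexive within its binding domain — allowed (Principle A).
— Grace: possessor inside the subject DP of the matrix clause; does not c-command the reflexive — cannot bind it (Principle A).

Carmen's wife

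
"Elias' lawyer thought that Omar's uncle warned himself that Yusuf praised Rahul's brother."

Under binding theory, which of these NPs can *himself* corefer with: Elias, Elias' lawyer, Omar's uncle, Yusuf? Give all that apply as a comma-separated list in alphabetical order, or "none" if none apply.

Omar's uncle

*himself* is a reflexive; Principle A requires it to be bound within its binding domain — the clause headed by 'warned'.
— Elias: possessor inside the subject DP of the matrix clause; does not c-command the reflexive — cannot bind it (Principle A).
— Elias' lawyer: subject of the matrix clause; c-commands the reflexive but lies outside its binding domain — cannot bind it (Principle A).
— Omar's uncle: subject of the clause headed by 'warned'; c-commands the reflexive within its binding domain — allowed (Principle A).
— Yusuf: subject of the clause headed by 'praised'; does not c-command the reflexive — cannot bind it (Principle A).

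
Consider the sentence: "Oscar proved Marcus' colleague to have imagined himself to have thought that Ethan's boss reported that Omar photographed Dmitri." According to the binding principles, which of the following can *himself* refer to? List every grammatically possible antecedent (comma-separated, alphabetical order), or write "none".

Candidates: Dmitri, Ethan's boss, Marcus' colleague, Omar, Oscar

Marcus' colleague

*himself* is a reflexive; Principle A requires it to be bound within its binding domain — the clause headed by 'imagined'.
— Dmitri: object of the clause headed by 'photographed'; does not c-command the reflexive — cannot bind it (Principle A).
— Ethan's boss: subject of the clause headed by 'reported'; does not c-command the reflexive — cannot bind it (Principle A).
— Marcus' colleague: subject of the clause headed by 'imagined'; c-commands the reflexive within its binding domain — allowed (Principle A).
— Omar: subject of the clause headed by 'photographed'; does not c-command the reflexive — cannot bind it (Principle A).
— Oscar: subject of the matrix clause; c-commands the reflexive but lies outside its binding domain — cannot bind it (Principle A).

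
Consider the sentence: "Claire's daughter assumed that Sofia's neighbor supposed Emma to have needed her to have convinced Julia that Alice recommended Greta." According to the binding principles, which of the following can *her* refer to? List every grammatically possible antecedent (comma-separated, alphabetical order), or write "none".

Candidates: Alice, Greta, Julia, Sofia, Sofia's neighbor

*her* is a pronoun; Principle B requires it to be free in its binding domain — the clause headed by 'needed'.
— Alice: subject of the clause headed by 'recommended'; is c-commanded by the pronoun; coreference would bind this R-expression — blocked (Principle C).
— Greta: object of the clause headed by 'recommended'; is c-commanded by the pronoun; coreference would bind this R-expression — blocked (Principle C).
— Julia: object of the clause headed by 'convinced'; is c-commanded by the pronoun; coreference would bind this R-expression — blocked (Principle C).
— Sofia: possessor inside the subject DP of the clause headed by 'supposed'; does not c-command the pronoun — Principle B does not apply; allowed.
— Sofia's neighbor: subject of the clause headed by 'supposed'; c-commands the pronoun but lies outside its binding domain — allowed.

Sofia, Sofia's neighbor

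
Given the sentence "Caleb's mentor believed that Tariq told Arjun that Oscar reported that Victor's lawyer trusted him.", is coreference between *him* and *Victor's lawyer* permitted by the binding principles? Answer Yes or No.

No

*him* is a pronoun; Principle B requires it to be free in its binding domain — the clause headed by 'trusted'.
— Victor's lawyer: subject of the clause headed by 'trusted'; c-commands the pronoun within its binding domain — blocked (Principle B).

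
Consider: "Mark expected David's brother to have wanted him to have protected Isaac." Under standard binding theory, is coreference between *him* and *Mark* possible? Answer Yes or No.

Yes

*Mark* is an R-expression; Principle C requires it to be free (not bound by any c-commanding expression).
— him: subject of the clause headed by 'protected'; the pronoun does not c-command the R-expression — coreference allowed.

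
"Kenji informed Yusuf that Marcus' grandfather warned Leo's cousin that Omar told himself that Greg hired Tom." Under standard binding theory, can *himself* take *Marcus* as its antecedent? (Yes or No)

No

*himself* is a reflexive; Principle A requires it to be bound within its binding domain — the clause headed by 'told'.
— Marcus: possessor inside the subject DP of the clause headed by 'warned'; does not c-command the reflexive — cannot bind it (Principle A).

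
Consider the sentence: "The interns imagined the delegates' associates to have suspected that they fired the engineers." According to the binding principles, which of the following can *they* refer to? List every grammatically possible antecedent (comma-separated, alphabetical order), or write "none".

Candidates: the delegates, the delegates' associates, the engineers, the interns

the delegates, the delegates' associates, the interns

*they* is a pronoun; Principle B requires it to be free in its binding domain — the clause headed by 'fired'.
— the delegates: possessor inside the subject DP of the clause headed by 'suspected'; does not c-command the pronoun — Principle B does not apply; allowed.
— the delegates' associates: subject of the clause headed by 'suspected'; c-commands the pronoun but lies outside its binding domain — allowed.
— the engineers: object of the clause headed by 'fired'; is c-commanded by the pronoun; coreference would bind this R-expression — blocked (Principle C).
— the interns: subject of the matrix clause; c-commands the pronoun but lies outside its binding domain — allowed.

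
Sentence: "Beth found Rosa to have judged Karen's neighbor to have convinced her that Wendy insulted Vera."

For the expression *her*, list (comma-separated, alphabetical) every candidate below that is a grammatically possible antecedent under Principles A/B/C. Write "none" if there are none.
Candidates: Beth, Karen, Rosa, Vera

*her* is a pronoun; Principle B requires it to be free in its binding domain — the clause headed by 'convinced'.
— Beth: subject of the matrix clause; c-commands the pronoun but lies outside its binding domain — allowed.
— Karen: possessor inside the subject DP of the clause headed by 'convinced'; does not c-command the pronoun — Principle B does not apply; allowed.
— Rosa: subject of the clause headed by 'judged'; c-commands the pronoun but lies outside its binding domain — allowed.
— Vera: object of the clause headed by 'insulted'; is c-commanded by the pronoun; coreference would bind this R-expression — blocked (Principle C).

Beth, Karen, Rosa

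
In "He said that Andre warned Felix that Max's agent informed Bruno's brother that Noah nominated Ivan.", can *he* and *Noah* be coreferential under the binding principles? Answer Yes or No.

*Noah* is an R-expression; Principle C requires it to be free (not bound by any c-commanding expression).
— he: subject of the matrix clause; the pronoun c-commands the R-expression — coreference blocked (Principle C).

No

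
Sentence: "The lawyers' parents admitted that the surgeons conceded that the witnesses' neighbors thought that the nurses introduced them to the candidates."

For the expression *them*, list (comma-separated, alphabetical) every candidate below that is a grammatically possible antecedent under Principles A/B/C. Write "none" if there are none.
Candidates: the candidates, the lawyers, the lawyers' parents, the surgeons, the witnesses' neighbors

the lawyers, the lawyers' parents, the surgeons, the witnesses' neighbors

*them* is a pronoun; Principle B requires it to be free in its binding domain — the clause headed by 'introduced'.
— the candidates: second object of the clause headed by 'introduced'; is c-commanded by the pronoun; coreference would bind this R-expression — blocked (Principle C).
— the lawyers: possessor inside the subject DP of the matrix clause; does not c-command the pronoun — Principle B does not apply; allowed.
— the lawyers' parents: subject of the matrix clause; c-commands the pronoun but lies outside its binding domain — allowed.
— the surgeons: subject of the clause headed by 'conceded'; c-commands the pronoun but lies outside its binding domain — allowed.
— the witnesses' neighbors: subject of the clause headed by 'thought'; c-commands the pronoun but lies outside its binding domain — allowed.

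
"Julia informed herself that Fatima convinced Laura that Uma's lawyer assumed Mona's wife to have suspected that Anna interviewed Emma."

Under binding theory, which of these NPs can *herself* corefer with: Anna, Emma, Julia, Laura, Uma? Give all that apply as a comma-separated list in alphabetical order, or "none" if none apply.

Julia

*herself* is a reflexive; Principle A requires it to be bound within its binding domain — the matrix clause.
— Anna: subject of the clause headed by 'interviewed'; does not c-command the reflexive — cannot bind it (Principle A).
— Emma: object of the clause headed by 'interviewed'; does not c-command the reflexive — cannot bind it (Principle A).
— Julia: subject of the matrix clause; c-commands the reflexive within its binding domain — allowed (Principle A).
— Laura: object of the clause headed by 'convinced'; does not c-command the reflexive — cannot bind it (Principle A).
— Uma: possessor inside the subject DP of the clause headed by 'assumed'; does not c-command the reflexive — cannot bind it (Principle A).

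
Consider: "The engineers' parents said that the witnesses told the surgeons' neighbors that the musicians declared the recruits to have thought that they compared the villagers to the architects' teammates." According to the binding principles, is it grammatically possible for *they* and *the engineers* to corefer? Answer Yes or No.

*they* is a pronoun; Principle B requires it to be free in its binding domain — the clause headed by 'compared'.
— the engineers: possessor inside the subject DP of the matrix clause; does not c-command the pronoun — Principle B does not apply; allowed.

Yes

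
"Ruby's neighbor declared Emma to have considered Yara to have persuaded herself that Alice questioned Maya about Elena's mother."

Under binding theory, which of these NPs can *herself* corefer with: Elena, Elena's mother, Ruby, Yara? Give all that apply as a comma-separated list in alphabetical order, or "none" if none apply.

*herself* is a reflexive; Principle A requires it to be bound within its binding domain — the clause headed by 'persuaded'.
— Elena: possessor inside the second object DP of the clause headed by 'questioned'; does not c-command the reflexive — cannot bind it (Principle A).
— Elena's mother: second object of the clause headed by 'questioned'; does not c-command the reflexive — cannot bind it (Principle A).
— Ruby: possessor inside the subject DP of the matrix clause; does not c-command the reflexive — cannot bind it (Principle A).
— Yara: subject of the clause headed by 'persuaded'; c-commands the reflexive within its binding domain — allowed (Principle A).

Yara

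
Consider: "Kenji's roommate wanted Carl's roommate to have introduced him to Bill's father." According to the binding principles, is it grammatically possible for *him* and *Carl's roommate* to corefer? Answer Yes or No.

*him* is a pronoun; Principle B requires it to be free in its binding domain — the clause headed by 'introduced'.
— Carl's roommate: subject of the clause headed by 'introduced'; c-commands the pronoun within its binding domain — blocked (Principle B).

No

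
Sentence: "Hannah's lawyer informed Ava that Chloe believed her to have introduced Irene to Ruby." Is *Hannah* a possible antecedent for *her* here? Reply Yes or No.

Yes

*her* is a pronoun; Principle B requires it to be free in its binding domain — the clause headed by 'believed'.
— Hannah: possessor inside the subject DP of the matrix clause; does not c-command the pronoun — Principle B does not apply; allowed.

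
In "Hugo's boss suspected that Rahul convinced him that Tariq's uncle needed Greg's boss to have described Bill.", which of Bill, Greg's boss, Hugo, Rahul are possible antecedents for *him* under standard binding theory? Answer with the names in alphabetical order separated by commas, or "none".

Hugo

*him* is a pronoun; Principle B requires it to be free in its binding domain — the clause headed by 'convinced'.
— Bill: object of the clause headed by 'described'; is c-commanded by the pronoun; coreference would bind this R-expression — blocked (Principle C).
— Greg's boss: subject of the clause headed by 'described'; is c-commanded by the pronoun; coreference would bind this R-expression — blocked (Principle C).
— Hugo: possessor inside the subject DP of the matrix clause; does not c-command the pronoun — Principle B does not apply; allowed.
— Rahul: subject of the clause headed by 'convinced'; c-commands the pronoun within its binding domain — blocked (Principle B).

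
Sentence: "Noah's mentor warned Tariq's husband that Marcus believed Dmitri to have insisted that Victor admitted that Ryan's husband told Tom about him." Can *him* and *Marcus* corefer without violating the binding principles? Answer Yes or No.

*Marcus* is an R-expression; Principle C requires it to be free (not bound by any c-commanding expression).
— him: second object of the clause headed by 'told'; the pronoun does not c-command the R-expression — coreference allowed.

Yes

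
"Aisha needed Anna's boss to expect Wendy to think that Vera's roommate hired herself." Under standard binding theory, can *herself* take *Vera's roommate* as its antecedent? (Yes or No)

*herself* is a reflexive; Principle A requires it to be bound within its binding domain — the clause headed by 'hired'.
— Vera's roommate: subject of the clause headed by 'hired'; c-commands the reflexive within its binding domain — allowed (Principle A).

Yes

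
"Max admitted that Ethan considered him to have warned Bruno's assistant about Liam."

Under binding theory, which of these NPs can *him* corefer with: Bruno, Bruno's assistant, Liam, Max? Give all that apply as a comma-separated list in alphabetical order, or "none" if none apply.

Max

*him* is a pronoun; Principle B requires it to be free in its binding domain — the clause headed by 'considered'.
— Bruno: possessor inside the object DP of the clause headed by 'warned'; is c-commanded by the pronoun; coreference would bind this R-expression — blocked (Principle C).
— Bruno's assistant: object of the clause headed by 'warned'; is c-commanded by the pronoun; coreference would bind this R-expression — blocked (Principle C).
— Liam: second object of the clause headed by 'warned'; is c-commanded by the pronoun; coreference would bind this R-expression — blocked (Principle C).
— Max: subject of the matrix clause; c-commands the pronoun but lies outside its binding domain — allowed.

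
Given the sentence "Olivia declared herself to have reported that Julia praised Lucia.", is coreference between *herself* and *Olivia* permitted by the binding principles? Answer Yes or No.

Yes

*herself* is a reflexive; Principle A requires it to be bound within its binding domain — the matrix clause.
— Olivia: subject of the matrix clause; c-commands the reflexive within its binding domain — allowed (Principle A).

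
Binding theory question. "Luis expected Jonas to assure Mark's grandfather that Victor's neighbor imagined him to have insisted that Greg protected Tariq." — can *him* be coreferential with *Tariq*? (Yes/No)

No

*him* is a pronoun; Principle B requires it to be free in its binding domain — the clause headed by 'imagined'.
— Tariq: object of the clause headed by 'protected'; is c-commanded by the pronoun; coreference would bind this R-expression — blocked (Principle C).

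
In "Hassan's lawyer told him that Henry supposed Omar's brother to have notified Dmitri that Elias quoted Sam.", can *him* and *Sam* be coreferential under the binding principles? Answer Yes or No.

No

*Sam* is an R-expression; Principle C requires it to be free (not bound by any c-commanding expression).
— him: object of the matrix clause; the pronoun c-commands the R-expression — coreference blocked (Principle C).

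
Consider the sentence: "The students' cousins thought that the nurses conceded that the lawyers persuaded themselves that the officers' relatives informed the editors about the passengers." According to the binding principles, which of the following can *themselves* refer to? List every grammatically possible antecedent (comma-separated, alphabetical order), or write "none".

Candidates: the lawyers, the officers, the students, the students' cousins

*themselves* is a reflexive; Principle A requires it to be bound within its binding domain — the clause headed by 'persuaded'.
— the lawyers: subject of the clause headed by 'persuaded'; c-commands the reflexive within its binding domain — allowed (Principle A).
— the officers: possessor inside the subject DP of the clause headed by 'informed'; does not c-command the reflexive — cannot bind it (Principle A).
— the students: possessor inside the subject DP of the matrix clause; does not c-command the reflexive — cannot bind it (Principle A).
— the students' cousins: subject of the matrix clause; c-commands the reflexive but lies outside its binding domain — cannot bind it (Principle A).

the lawyers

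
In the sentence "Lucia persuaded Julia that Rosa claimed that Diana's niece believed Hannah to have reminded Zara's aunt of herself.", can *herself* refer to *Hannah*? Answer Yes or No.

*herself* is a reflexive; Principle A requires it to be bound within its binding domain — the clause headed by 'reminded'.
— Hannah: subject of the clause headed by 'reminded'; c-commands the reflexive within its binding domain — allowed (Principle A).

Yes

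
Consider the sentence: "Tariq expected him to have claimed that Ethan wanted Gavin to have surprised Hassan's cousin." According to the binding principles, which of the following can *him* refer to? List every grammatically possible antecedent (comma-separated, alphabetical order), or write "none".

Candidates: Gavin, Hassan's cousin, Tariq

none

*him* is a pronoun; Principle B requires it to be free in its binding domain — the matrix clause.
— Gavin: subject of the clause headed by 'surprised'; is c-commanded by the pronoun; coreference would bind this R-expression — blocked (Principle C).
— Hassan's cousin: object of the clause headed by 'surprised'; is c-commanded by the pronoun; coreference would bind this R-expression — blocked (Principle C).
— Tariq: subject of the matrix clause; c-commands the pronoun within its binding domain — blocked (Principle B).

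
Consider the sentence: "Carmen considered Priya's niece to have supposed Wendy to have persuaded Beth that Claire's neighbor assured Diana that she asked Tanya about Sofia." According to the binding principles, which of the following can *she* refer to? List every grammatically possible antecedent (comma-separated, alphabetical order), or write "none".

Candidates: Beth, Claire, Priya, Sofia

*she* is a pronoun; Principle B requires it to be free in its binding domain — the clause headed by 'asked'.
— Beth: object of the clause headed by 'persuaded'; c-commands the pronoun but lies outside its binding domain — allowed.
— Claire: possessor inside the subject DP of the clause headed by 'assured'; does not c-command the pronoun — Principle B does not apply; allowed.
— Priya: possessor inside the subject DP of the clause headed by 'supposed'; does not c-command the pronoun — Principle B does not apply; allowed.
— Sofia: second object of the clause headed by 'asked'; is c-commanded by the pronoun; coreference would bind this R-expression — blocked (Principle C).

Beth, Claire, Priya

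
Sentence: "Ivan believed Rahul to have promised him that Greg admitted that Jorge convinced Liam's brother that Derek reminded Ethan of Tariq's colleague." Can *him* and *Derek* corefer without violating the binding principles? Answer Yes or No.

*Derek* is an R-expression; Principle C requires it to be free (not bound by any c-commanding expression).
— him: object of the clause headed by 'promised'; the pronoun c-commands the R-expression — coreference blocked (Principle C).

No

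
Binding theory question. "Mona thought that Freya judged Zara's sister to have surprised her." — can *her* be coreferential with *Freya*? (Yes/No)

Yes

*her* is a pronoun; Principle B requires it to be free in its binding domain — the clause headed by 'surprised'.
— Freya: subject of the clause headed by 'judged'; c-commands the pronoun but lies outside its binding domain — allowed.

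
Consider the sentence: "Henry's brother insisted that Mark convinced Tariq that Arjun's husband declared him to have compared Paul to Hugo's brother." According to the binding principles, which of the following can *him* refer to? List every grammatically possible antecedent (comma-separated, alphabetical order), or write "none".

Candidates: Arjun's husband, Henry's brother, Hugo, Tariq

*him* is a pronoun; Principle B requires it to be free in its binding domain — the clause headed by 'declared'.
— Arjun's husband: subject of the clause headed by 'declared'; c-commands the pronoun within its binding domain — blocked (Principle B).
— Henry's brother: subject of the matrix clause; c-commands the pronoun but lies outside its binding domain — allowed.
— Hugo: possessor inside the second object DP of the clause headed by 'compared'; is c-commanded by the pronoun; coreference would bind this R-expression — blocked (Principle C).
— Tariq: object of the clause headed by 'convinced'; c-commands the pronoun but lies outside its binding domain — allowed.

Henry's brother, Tariq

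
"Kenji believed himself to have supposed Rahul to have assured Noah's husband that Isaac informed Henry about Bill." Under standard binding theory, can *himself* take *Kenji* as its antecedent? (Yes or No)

Yes

*himself* is a reflexive; Principle A requires it to be bound within its binding domain — the matrix clause.
— Kenji: subject of the matrix clause; c-commands the reflexive within its binding domain — allowed (Principle A).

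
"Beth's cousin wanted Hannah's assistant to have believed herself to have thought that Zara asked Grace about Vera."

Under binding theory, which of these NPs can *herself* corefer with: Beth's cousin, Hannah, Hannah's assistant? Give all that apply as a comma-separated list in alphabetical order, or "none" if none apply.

Hannah's assistant

*herself* is a reflexive; Principle A requires it to be bound within its binding domain — the clause headed by 'believed'.
— Beth's cousin: subject of the matrix clause; c-commands the reflexive but lies outside its binding domain — cannot bind it (Principle A).
— Hannah: possessor inside the subject DP of the clause headed by 'believed'; does not c-command the reflexive — cannot bind it (Principle A).
— Hannah's assistant: subject of the clause headed by 'believed'; c-commands the reflexive within its binding domain — allowed (Principle A).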